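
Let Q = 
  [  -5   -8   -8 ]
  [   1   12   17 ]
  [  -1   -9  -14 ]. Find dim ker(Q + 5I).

1

Q + 5I = [[0, -8, -8], [1, 17, 17], [-1, -9, -9]].
This matrix has rank 2, so its null space has dimension 3 − 2 = 1.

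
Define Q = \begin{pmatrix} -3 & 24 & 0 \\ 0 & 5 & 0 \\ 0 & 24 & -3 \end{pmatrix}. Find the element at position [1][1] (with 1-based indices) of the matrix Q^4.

Characteristic polynomial: r^3 + r^2 - 21r - 45 = (r - 5)(r + 3)^2, so the eigenvalues are -3, -3, 5.
r=-3: eigenvector (1, 0, 0).
r=-3: eigenvector (1, 0, 1).
r=5: eigenvector (3, 1, 3).
P = [[1, 1, 3], [0, 0, 1], [0, 1, 3]], D = diag(-3, -3, 5), P⁻¹ = [[1, 0, -1], [0, -3, 1], [0, 1, 0]].
Q⁴ = P·diag(81, 81, 625)·P⁻¹ = [[81, 1632, 0], [0, 625, 0], [0, 1632, 81]].
The requested entry is 81.

81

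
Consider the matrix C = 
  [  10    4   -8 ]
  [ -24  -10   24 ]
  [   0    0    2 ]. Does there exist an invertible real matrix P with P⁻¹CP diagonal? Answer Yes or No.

Characteristic polynomial: p(r) = r^3 - 2r^2 - 4r + 8 = (r - 2)^2(r + 2).
r = 2 has algebraic multiplicity 2; rank(C − 2I) = 1, so geometric multiplicity = 2.
Every eigenvalue has geometric = algebraic multiplicity, so C is diagonalizable.

Yes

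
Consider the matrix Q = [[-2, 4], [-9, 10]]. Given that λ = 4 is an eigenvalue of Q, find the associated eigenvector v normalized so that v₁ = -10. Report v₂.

-15

Q − 4I = [[-6, 4], [-9, 6]].
Solving (Q − 4I)v = 0 gives the eigenspace spanned by (-10, -15).
With v₁ = -10, v = (-10, -15), so v₂ = -15.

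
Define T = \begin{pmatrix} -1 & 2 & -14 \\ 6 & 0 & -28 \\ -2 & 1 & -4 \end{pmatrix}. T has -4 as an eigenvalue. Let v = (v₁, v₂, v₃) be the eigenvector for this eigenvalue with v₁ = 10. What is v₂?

20

T + 4I = [[3, 2, -14], [6, 4, -28], [-2, 1, 0]].
Solving (T + 4I)v = 0 gives the eigenspace spanned by (10, 20, 5).
With v₁ = 10, v = (10, 20, 5), so v₂ = 20.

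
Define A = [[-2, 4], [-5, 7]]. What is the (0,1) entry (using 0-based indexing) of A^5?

844

Characteristic polynomial: s^2 - 5s + 6 = (s - 3)(s - 2), so the eigenvalues are 2, 3.
s=3: eigenvector (4, 5).
s=2: eigenvector (1, 1).
P = [[4, 1], [5, 1]], D = diag(3, 2), P⁻¹ = [[-1, 1], [5, -4]].
A⁵ = P·diag(243, 32)·P⁻¹ = [[-812, 844], [-1055, 1087]].
The requested entry is 844.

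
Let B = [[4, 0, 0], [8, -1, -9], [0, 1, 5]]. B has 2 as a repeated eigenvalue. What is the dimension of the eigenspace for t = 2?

B − 2I = [[2, 0, 0], [8, -3, -9], [0, 1, 3]].
This matrix has rank 2, so its null space has dimension 3 − 2 = 1.

1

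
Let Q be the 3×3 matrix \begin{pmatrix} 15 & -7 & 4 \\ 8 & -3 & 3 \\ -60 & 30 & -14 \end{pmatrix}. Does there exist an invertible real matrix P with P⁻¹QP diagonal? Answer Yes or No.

No

Characteristic polynomial: p(λ) = λ^3 + 2λ^2 - 7λ + 4 = (λ - 1)^2(λ + 4).
λ = 1 has algebraic multiplicity 2; rank(Q − 1I) = 2, so geometric multiplicity = 1.
Geometric multiplicity < algebraic multiplicity, so Q is not diagonalizable.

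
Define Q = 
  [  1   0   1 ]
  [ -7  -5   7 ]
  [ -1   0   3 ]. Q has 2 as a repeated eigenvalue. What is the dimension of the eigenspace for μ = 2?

Q − 2I = [[-1, 0, 1], [-7, -7, 7], [-1, 0, 1]].
This matrix has rank 2, so its null space has dimension 3 − 2 = 1.

1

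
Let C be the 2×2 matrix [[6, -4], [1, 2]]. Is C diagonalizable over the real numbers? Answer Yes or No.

No

Characteristic polynomial: p(t) = t^2 - 8t + 16 = (t - 4)^2.
t = 4 has algebraic multiplicity 2; rank(C − 4I) = 1, so geometric multiplicity = 1.
Geometric multiplicity < algebraic multiplicity, so C is not diagonalizable.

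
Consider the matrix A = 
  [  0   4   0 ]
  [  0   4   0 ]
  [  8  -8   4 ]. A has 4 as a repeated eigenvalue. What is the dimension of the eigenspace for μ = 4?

A − 4I = [[-4, 4, 0], [0, 0, 0], [8, -8, 0]].
This matrix has rank 1, so its null space has dimension 3 − 1 = 2.

2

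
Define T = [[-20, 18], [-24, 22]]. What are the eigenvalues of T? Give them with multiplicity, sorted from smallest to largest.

-2, 4

Characteristic polynomial: p(s) = s^2 - 2s - 8 = (s - 4)(s + 2).
Roots (with multiplicity): -2, 4.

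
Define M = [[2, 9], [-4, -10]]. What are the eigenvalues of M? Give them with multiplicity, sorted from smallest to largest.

-4, -4

Characteristic polynomial: p(λ) = λ^2 + 8λ + 16 = (λ + 4)^2.
Roots (with multiplicity): -4, -4.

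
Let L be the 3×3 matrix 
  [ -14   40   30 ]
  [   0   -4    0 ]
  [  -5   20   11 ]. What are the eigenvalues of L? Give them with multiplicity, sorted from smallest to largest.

-4, -4, 1

Characteristic polynomial: p(s) = s^3 + 7s^2 + 8s - 16 = (s - 1)(s + 4)^2.
Roots (with multiplicity): -4, -4, 1.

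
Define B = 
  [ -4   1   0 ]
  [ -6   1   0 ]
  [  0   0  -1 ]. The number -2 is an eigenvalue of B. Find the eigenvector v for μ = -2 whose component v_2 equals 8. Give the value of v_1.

B + 2I = [[-2, 1, 0], [-6, 3, 0], [0, 0, 1]].
Solving (B + 2I)v = 0 gives the eigenspace spanned by (4, 8, 0).
With v_2 = 8, v = (4, 8, 0), so v_1 = 4.

4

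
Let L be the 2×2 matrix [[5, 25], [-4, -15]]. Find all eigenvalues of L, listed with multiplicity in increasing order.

Characteristic polynomial: p(λ) = λ^2 + 10λ + 25 = (λ + 5)^2.
Roots (with multiplicity): -5, -5.

-5, -5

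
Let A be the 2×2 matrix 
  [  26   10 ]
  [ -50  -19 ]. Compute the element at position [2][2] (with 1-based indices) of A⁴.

Characteristic polynomial: t^2 - 7t + 6 = (t - 6)(t - 1), so the eigenvalues are 1, 6.
t=1: eigenvector (2, -5).
t=6: eigenvector (1, -2).
P = [[2, 1], [-5, -2]], D = diag(1, 6), P⁻¹ = [[-2, -1], [5, 2]].
A⁴ = P·diag(1, 1296)·P⁻¹ = [[6476, 2590], [-12950, -5179]].
The requested entry is -5179.

-5179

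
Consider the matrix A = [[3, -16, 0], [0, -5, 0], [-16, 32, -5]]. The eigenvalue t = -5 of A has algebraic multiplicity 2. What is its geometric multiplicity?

2

A + 5I = [[8, -16, 0], [0, 0, 0], [-16, 32, 0]].
This matrix has rank 1, so its null space has dimension 3 − 1 = 2.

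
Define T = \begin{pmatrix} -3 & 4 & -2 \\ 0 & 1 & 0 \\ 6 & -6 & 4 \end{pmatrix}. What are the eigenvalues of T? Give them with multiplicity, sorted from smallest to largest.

0, 1, 1

Characteristic polynomial: p(λ) = λ^3 - 2λ^2 + λ = λ(λ - 1)^2.
Roots (with multiplicity): 0, 1, 1.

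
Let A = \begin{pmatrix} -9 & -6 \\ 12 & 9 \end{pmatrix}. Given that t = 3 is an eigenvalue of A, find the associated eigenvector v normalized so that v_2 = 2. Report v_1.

A − 3I = [[-12, -6], [12, 6]].
Solving (A − 3I)v = 0 gives the eigenspace spanned by (-1, 2).
With v_2 = 2, v = (-1, 2), so v_1 = -1.

-1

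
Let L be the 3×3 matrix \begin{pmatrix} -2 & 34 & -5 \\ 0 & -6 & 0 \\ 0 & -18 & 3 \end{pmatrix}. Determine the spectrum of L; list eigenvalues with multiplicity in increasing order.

Characteristic polynomial: p(t) = t^3 + 5t^2 - 12t - 36 = (t - 3)(t + 2)(t + 6).
Roots (with multiplicity): -6, -2, 3.

-6, -2, 3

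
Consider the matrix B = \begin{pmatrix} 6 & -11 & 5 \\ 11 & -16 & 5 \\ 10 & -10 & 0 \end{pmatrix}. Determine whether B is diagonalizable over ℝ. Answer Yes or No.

No

Characteristic polynomial: p(λ) = λ^3 + 10λ^2 + 25λ = λ(λ + 5)^2.
λ = -5 has algebraic multiplicity 2; rank(B + 5I) = 2, so geometric multiplicity = 1.
Geometric multiplicity < algebraic multiplicity, so B is not diagonalizable.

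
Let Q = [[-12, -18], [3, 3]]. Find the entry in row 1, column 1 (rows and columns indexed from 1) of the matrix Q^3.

Characteristic polynomial: λ^2 + 9λ + 18 = (λ + 3)(λ + 6), so the eigenvalues are -6, -3.
λ=-6: eigenvector (3, -1).
λ=-3: eigenvector (-2, 1).
P = [[3, -2], [-1, 1]], D = diag(-6, -3), P⁻¹ = [[1, 2], [1, 3]].
Q³ = P·diag(-216, -27)·P⁻¹ = [[-594, -1134], [189, 351]].
The requested entry is -594.

-594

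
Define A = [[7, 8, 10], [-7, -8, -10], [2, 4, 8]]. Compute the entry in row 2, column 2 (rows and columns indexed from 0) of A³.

212

Characteristic polynomial: s^3 - 7s^2 + 12s = s(s - 4)(s - 3), so the eigenvalues are 0, 3, 4.
s=3: eigenvector (5, -5, 2).
s=0: eigenvector (-2, 3, -1).
s=4: eigenvector (2, -2, 1).
P = [[5, -2, 2], [-5, 3, -2], [2, -1, 1]], D = diag(3, 0, 4), P⁻¹ = [[1, 0, -2], [1, 1, 0], [-1, 1, 5]].
A³ = P·diag(27, 0, 64)·P⁻¹ = [[7, 128, 370], [-7, -128, -370], [-10, 64, 212]].
The requested entry is 212.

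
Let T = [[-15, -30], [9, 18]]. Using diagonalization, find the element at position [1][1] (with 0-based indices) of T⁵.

Characteristic polynomial: λ^2 - 3λ = λ(λ - 3), so the eigenvalues are 0, 3.
λ=3: eigenvector (-5, 3).
λ=0: eigenvector (-2, 1).
P = [[-5, -2], [3, 1]], D = diag(3, 0), P⁻¹ = [[1, 2], [-3, -5]].
T⁵ = P·diag(243, 0)·P⁻¹ = [[-1215, -2430], [729, 1458]].
The requested entry is 1458.

1458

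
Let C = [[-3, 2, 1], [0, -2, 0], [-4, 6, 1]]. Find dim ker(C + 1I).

C + 1I = [[-2, 2, 1], [0, -1, 0], [-4, 6, 2]].
This matrix has rank 2, so its null space has dimension 3 − 2 = 1.

1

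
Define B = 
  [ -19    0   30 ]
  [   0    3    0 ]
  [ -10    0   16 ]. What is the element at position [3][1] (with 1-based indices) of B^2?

30

Characteristic polynomial: r^3 - 13r + 12 = (r - 3)(r - 1)(r + 4), so the eigenvalues are -4, 1, 3.
r=3: eigenvector (0, 1, 0).
r=1: eigenvector (-3, 0, -2).
r=-4: eigenvector (2, 0, 1).
P = [[0, -3, 2], [1, 0, 0], [0, -2, 1]], D = diag(3, 1, -4), P⁻¹ = [[0, 1, 0], [1, 0, -2], [2, 0, -3]].
B² = P·diag(9, 1, 16)·P⁻¹ = [[61, 0, -90], [0, 9, 0], [30, 0, -44]].
The requested entry is 30.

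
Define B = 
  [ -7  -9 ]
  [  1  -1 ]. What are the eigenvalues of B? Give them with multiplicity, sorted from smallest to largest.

Characteristic polynomial: p(t) = t^2 + 8t + 16 = (t + 4)^2.
Roots (with multiplicity): -4, -4.

-4, -4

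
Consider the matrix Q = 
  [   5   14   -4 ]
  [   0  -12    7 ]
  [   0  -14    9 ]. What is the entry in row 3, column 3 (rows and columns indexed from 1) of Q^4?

Characteristic polynomial: λ^3 - 2λ^2 - 25λ + 50 = (λ - 5)(λ - 2)(λ + 5), so the eigenvalues are -5, 2, 5.
λ=2: eigenvector (-2, 1, 2).
λ=5: eigenvector (1, 0, 0).
λ=-5: eigenvector (1, -1, -1).
P = [[-2, 1, 1], [1, 0, -1], [2, 0, -1]], D = diag(2, 5, -5), P⁻¹ = [[0, -1, 1], [1, 0, 1], [0, -2, 1]].
Q⁴ = P·diag(16, 625, 625)·P⁻¹ = [[625, -1218, 1218], [0, 1234, -609], [0, 1218, -593]].
The requested entry is -593.

-593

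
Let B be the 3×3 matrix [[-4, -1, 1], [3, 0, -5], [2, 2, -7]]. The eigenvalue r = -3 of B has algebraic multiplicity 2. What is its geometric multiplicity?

1

B + 3I = [[-1, -1, 1], [3, 3, -5], [2, 2, -4]].
This matrix has rank 2, so its null space has dimension 3 − 2 = 1.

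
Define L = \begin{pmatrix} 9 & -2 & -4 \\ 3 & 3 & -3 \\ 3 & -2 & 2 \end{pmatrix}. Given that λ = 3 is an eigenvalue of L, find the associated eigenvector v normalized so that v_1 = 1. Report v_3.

L − 3I = [[6, -2, -4], [3, 0, -3], [3, -2, -1]].
Solving (L − 3I)v = 0 gives the eigenspace spanned by (1, 1, 1).
With v_1 = 1, v = (1, 1, 1), so v_3 = 1.

1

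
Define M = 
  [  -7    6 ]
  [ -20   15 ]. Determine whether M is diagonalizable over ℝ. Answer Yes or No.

Characteristic polynomial: p(s) = s^2 - 8s + 15 = (s - 5)(s - 3).
All 2 eigenvalues are distinct, so M is diagonalizable.

Yes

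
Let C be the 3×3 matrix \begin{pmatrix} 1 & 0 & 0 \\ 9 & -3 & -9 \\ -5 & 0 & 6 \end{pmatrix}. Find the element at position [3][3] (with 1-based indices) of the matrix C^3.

216

Characteristic polynomial: r^3 - 4r^2 - 15r + 18 = (r - 6)(r - 1)(r + 3), so the eigenvalues are -3, 1, 6.
r=1: eigenvector (1, 0, 1).
r=-3: eigenvector (0, 1, 0).
r=6: eigenvector (0, -1, 1).
P = [[1, 0, 0], [0, 1, -1], [1, 0, 1]], D = diag(1, -3, 6), P⁻¹ = [[1, 0, 0], [-1, 1, 1], [-1, 0, 1]].
C³ = P·diag(1, -27, 216)·P⁻¹ = [[1, 0, 0], [243, -27, -243], [-215, 0, 216]].
The requested entry is 216.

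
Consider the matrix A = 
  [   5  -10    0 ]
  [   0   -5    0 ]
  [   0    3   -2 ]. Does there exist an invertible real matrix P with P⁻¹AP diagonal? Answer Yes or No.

Yes

Characteristic polynomial: p(t) = t^3 + 2t^2 - 25t - 50 = (t - 5)(t + 2)(t + 5).
All 3 eigenvalues are distinct, so A is diagonalizable.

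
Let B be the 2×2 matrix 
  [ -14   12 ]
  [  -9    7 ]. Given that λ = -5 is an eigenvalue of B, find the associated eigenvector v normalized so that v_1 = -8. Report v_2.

-6

B + 5I = [[-9, 12], [-9, 12]].
Solving (B + 5I)v = 0 gives the eigenspace spanned by (-8, -6).
With v_1 = -8, v = (-8, -6), so v_2 = -6.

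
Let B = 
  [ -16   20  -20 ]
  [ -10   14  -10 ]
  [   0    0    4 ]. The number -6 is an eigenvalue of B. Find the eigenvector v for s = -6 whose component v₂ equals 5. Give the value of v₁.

B + 6I = [[-10, 20, -20], [-10, 20, -10], [0, 0, 10]].
Solving (B + 6I)v = 0 gives the eigenspace spanned by (10, 5, 0).
With v₂ = 5, v = (10, 5, 0), so v₁ = 10.

10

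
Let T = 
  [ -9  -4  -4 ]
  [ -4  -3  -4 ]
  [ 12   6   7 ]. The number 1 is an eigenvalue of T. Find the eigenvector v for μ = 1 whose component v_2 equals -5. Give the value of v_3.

5

T − 1I = [[-10, -4, -4], [-4, -4, -4], [12, 6, 6]].
Solving (T − 1I)v = 0 gives the eigenspace spanned by (0, -5, 5).
With v_2 = -5, v = (0, -5, 5), so v_3 = 5.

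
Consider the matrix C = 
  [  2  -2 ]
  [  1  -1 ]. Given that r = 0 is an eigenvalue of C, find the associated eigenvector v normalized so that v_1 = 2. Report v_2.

2

C = [[2, -2], [1, -1]].
Solving (C)v = 0 gives the eigenspace spanned by (2, 2).
With v_1 = 2, v = (2, 2), so v_2 = 2.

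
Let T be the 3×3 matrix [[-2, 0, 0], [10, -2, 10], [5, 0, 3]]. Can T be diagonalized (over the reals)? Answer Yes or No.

Characteristic polynomial: p(λ) = λ^3 + λ^2 - 8λ - 12 = (λ - 3)(λ + 2)^2.
λ = -2 has algebraic multiplicity 2; rank(T + 2I) = 1, so geometric multiplicity = 2.
Every eigenvalue has geometric = algebraic multiplicity, so T is diagonalizable.

Yes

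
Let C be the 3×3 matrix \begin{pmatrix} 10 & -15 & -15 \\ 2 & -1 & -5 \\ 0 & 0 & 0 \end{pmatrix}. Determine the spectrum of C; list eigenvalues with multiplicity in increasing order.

0, 4, 5

Characteristic polynomial: p(t) = t^3 - 9t^2 + 20t = t(t - 5)(t - 4).
Roots (with multiplicity): 0, 4, 5.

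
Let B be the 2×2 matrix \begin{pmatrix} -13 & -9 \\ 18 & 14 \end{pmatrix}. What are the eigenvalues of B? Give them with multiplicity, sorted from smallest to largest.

Characteristic polynomial: p(r) = r^2 - r - 20 = (r - 5)(r + 4).
Roots (with multiplicity): -4, 5.

-4, 5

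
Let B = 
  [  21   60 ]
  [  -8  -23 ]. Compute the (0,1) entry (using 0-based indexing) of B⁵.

Characteristic polynomial: s^2 + 2s - 3 = (s - 1)(s + 3), so the eigenvalues are -3, 1.
s=-3: eigenvector (-5, 2).
s=1: eigenvector (-3, 1).
P = [[-5, -3], [2, 1]], D = diag(-3, 1), P⁻¹ = [[1, 3], [-2, -5]].
B⁵ = P·diag(-243, 1)·P⁻¹ = [[1221, 3660], [-488, -1463]].
The requested entry is 3660.

3660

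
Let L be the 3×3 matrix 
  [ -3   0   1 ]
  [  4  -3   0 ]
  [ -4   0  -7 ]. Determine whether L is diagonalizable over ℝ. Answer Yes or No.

Characteristic polynomial: p(t) = t^3 + 13t^2 + 55t + 75 = (t + 3)(t + 5)^2.
t = -5 has algebraic multiplicity 2; rank(L + 5I) = 2, so geometric multiplicity = 1.
Geometric multiplicity < algebraic multiplicity, so L is not diagonalizable.

No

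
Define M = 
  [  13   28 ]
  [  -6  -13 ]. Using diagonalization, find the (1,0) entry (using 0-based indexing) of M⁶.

0

Characteristic polynomial: μ^2 - 1 = (μ - 1)(μ + 1), so the eigenvalues are -1, 1.
μ=-1: eigenvector (-2, 1).
μ=1: eigenvector (7, -3).
P = [[-2, 7], [1, -3]], D = diag(-1, 1), P⁻¹ = [[3, 7], [1, 2]].
M⁶ = P·diag(1, 1)·P⁻¹ = [[1, 0], [0, 1]].
The requested entry is 0.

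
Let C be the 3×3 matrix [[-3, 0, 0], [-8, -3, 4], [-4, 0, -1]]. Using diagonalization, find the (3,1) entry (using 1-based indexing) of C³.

-52

Characteristic polynomial: λ^3 + 7λ^2 + 15λ + 9 = (λ + 1)(λ + 3)^2, so the eigenvalues are -3, -3, -1.
λ=-3: eigenvector (1, 0, 2).
λ=-3: eigenvector (0, 1, 0).
λ=-1: eigenvector (0, 2, 1).
P = [[1, 0, 0], [0, 1, 2], [2, 0, 1]], D = diag(-3, -3, -1), P⁻¹ = [[1, 0, 0], [4, 1, -2], [-2, 0, 1]].
C³ = P·diag(-27, -27, -1)·P⁻¹ = [[-27, 0, 0], [-104, -27, 52], [-52, 0, -1]].
The requested entry is -52.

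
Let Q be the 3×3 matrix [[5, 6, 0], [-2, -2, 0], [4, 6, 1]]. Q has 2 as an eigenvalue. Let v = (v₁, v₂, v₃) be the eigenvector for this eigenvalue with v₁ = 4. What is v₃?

Q − 2I = [[3, 6, 0], [-2, -4, 0], [4, 6, -1]].
Solving (Q − 2I)v = 0 gives the eigenspace spanned by (4, -2, 4).
With v₁ = 4, v = (4, -2, 4), so v₃ = 4.

4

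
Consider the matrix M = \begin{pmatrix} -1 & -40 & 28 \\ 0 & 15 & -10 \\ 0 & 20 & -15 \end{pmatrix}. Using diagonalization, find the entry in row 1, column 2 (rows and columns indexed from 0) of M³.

Characteristic polynomial: s^3 + s^2 - 25s - 25 = (s - 5)(s + 1)(s + 5), so the eigenvalues are -5, -1, 5.
s=-1: eigenvector (1, 0, 0).
s=-5: eigenvector (4, -1, -2).
s=5: eigenvector (-2, 1, 1).
P = [[1, 4, -2], [0, -1, 1], [0, -2, 1]], D = diag(-1, -5, 5), P⁻¹ = [[1, 0, 2], [0, 1, -1], [0, 2, -1]].
M³ = P·diag(-1, -125, 125)·P⁻¹ = [[-1, -1000, 748], [0, 375, -250], [0, 500, -375]].
The requested entry is -250.

-250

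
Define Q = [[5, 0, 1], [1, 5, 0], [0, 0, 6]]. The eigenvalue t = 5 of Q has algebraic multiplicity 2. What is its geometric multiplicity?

1

Q − 5I = [[0, 0, 1], [1, 0, 0], [0, 0, 1]].
This matrix has rank 2, so its null space has dimension 3 − 2 = 1.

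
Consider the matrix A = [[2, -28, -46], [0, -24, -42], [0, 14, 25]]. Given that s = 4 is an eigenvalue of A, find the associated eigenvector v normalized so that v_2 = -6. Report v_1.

A − 4I = [[-2, -28, -46], [0, -28, -42], [0, 14, 21]].
Solving (A − 4I)v = 0 gives the eigenspace spanned by (-8, -6, 4).
With v_2 = -6, v = (-8, -6, 4), so v_1 = -8.

-8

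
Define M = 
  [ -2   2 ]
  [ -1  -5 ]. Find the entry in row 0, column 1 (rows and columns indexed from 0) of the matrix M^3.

Characteristic polynomial: λ^2 + 7λ + 12 = (λ + 3)(λ + 4), so the eigenvalues are -4, -3.
λ=-3: eigenvector (-2, 1).
λ=-4: eigenvector (-1, 1).
P = [[-2, -1], [1, 1]], D = diag(-3, -4), P⁻¹ = [[-1, -1], [1, 2]].
M³ = P·diag(-27, -64)·P⁻¹ = [[10, 74], [-37, -101]].
The requested entry is 74.

74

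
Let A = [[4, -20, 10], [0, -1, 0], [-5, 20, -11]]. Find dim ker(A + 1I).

A + 1I = [[5, -20, 10], [0, 0, 0], [-5, 20, -10]].
This matrix has rank 1, so its null space has dimension 3 − 1 = 2.

2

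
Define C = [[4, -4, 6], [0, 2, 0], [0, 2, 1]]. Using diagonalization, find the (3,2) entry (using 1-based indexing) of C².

Characteristic polynomial: r^3 - 7r^2 + 14r - 8 = (r - 4)(r - 2)(r - 1), so the eigenvalues are 1, 2, 4.
r=4: eigenvector (1, 0, 0).
r=2: eigenvector (-4, 1, 2).
r=1: eigenvector (-2, 0, 1).
P = [[1, -4, -2], [0, 1, 0], [0, 2, 1]], D = diag(4, 2, 1), P⁻¹ = [[1, 0, 2], [0, 1, 0], [0, -2, 1]].
C² = P·diag(16, 4, 1)·P⁻¹ = [[16, -12, 30], [0, 4, 0], [0, 6, 1]].
The requested entry is 6.

6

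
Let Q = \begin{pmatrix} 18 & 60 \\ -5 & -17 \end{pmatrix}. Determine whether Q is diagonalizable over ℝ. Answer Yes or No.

Characteristic polynomial: p(μ) = μ^2 - μ - 6 = (μ - 3)(μ + 2).
All 2 eigenvalues are distinct, so Q is diagonalizable.

Yes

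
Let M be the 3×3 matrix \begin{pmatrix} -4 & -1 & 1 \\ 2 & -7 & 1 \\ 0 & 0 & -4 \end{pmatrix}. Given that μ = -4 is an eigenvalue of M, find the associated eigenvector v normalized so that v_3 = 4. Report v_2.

M + 4I = [[0, -1, 1], [2, -3, 1], [0, 0, 0]].
Solving (M + 4I)v = 0 gives the eigenspace spanned by (4, 4, 4).
With v_3 = 4, v = (4, 4, 4), so v_2 = 4.

4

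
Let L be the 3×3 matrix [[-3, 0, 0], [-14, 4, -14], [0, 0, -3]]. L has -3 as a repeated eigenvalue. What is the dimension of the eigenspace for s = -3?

2

L + 3I = [[0, 0, 0], [-14, 7, -14], [0, 0, 0]].
This matrix has rank 1, so its null space has dimension 3 − 1 = 2.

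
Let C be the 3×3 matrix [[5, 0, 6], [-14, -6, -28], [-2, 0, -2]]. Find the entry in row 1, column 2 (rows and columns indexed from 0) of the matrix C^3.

-868

Characteristic polynomial: μ^3 + 3μ^2 - 16μ + 12 = (μ - 2)(μ - 1)(μ + 6), so the eigenvalues are -6, 1, 2.
μ=1: eigenvector (-3, -2, 2).
μ=-6: eigenvector (0, 1, 0).
μ=2: eigenvector (-2, 0, 1).
P = [[-3, 0, -2], [-2, 1, 0], [2, 0, 1]], D = diag(1, -6, 2), P⁻¹ = [[1, 0, 2], [2, 1, 4], [-2, 0, -3]].
C³ = P·diag(1, -216, 8)·P⁻¹ = [[29, 0, 42], [-434, -216, -868], [-14, 0, -20]].
The requested entry is -868.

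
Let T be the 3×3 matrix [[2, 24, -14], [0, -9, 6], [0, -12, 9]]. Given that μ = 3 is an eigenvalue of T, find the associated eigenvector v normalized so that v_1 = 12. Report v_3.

T − 3I = [[-1, 24, -14], [0, -12, 6], [0, -12, 6]].
Solving (T − 3I)v = 0 gives the eigenspace spanned by (12, -3, -6).
With v_1 = 12, v = (12, -3, -6), so v_3 = -6.

-6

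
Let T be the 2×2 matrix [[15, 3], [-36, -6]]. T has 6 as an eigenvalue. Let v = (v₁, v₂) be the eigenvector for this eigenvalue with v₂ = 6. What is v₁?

T − 6I = [[9, 3], [-36, -12]].
Solving (T − 6I)v = 0 gives the eigenspace spanned by (-2, 6).
With v₂ = 6, v = (-2, 6), so v₁ = -2.

-2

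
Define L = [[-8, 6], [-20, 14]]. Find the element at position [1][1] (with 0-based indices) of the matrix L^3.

Characteristic polynomial: r^2 - 6r + 8 = (r - 4)(r - 2), so the eigenvalues are 2, 4.
r=4: eigenvector (1, 2).
r=2: eigenvector (-3, -5).
P = [[1, -3], [2, -5]], D = diag(4, 2), P⁻¹ = [[-5, 3], [-2, 1]].
L³ = P·diag(64, 8)·P⁻¹ = [[-272, 168], [-560, 344]].
The requested entry is 344.

344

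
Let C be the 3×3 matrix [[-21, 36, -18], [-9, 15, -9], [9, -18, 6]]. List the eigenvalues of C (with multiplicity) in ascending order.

Characteristic polynomial: p(λ) = λ^3 - 27λ - 54 = (λ - 6)(λ + 3)^2.
Roots (with multiplicity): -3, -3, 6.

-3, -3, 6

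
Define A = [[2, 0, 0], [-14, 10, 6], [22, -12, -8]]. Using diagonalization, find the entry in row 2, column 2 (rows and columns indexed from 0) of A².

Characteristic polynomial: t^3 - 4t^2 - 4t + 16 = (t - 4)(t - 2)(t + 2), so the eigenvalues are -2, 2, 4.
t=2: eigenvector (1, 1, 1).
t=-2: eigenvector (0, -1, 2).
t=4: eigenvector (0, -1, 1).
P = [[1, 0, 0], [1, -1, -1], [1, 2, 1]], D = diag(2, -2, 4), P⁻¹ = [[1, 0, 0], [-2, 1, 1], [3, -2, -1]].
A² = P·diag(4, 4, 16)·P⁻¹ = [[4, 0, 0], [-36, 28, 12], [36, -24, -8]].
The requested entry is -8.

-8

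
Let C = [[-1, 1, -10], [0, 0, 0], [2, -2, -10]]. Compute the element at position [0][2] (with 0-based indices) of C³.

Characteristic polynomial: λ^3 + 11λ^2 + 30λ = λ(λ + 5)(λ + 6), so the eigenvalues are -6, -5, 0.
λ=-5: eigenvector (5, 0, 2).
λ=0: eigenvector (1, 1, 0).
λ=-6: eigenvector (2, 0, 1).
P = [[5, 1, 2], [0, 1, 0], [2, 0, 1]], D = diag(-5, 0, -6), P⁻¹ = [[1, -1, -2], [0, 1, 0], [-2, 2, 5]].
C³ = P·diag(-125, 0, -216)·P⁻¹ = [[239, -239, -910], [0, 0, 0], [182, -182, -580]].
The requested entry is -910.

-910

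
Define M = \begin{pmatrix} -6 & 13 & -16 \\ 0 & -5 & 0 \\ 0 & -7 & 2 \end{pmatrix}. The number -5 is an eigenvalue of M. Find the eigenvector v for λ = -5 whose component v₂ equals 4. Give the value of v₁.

M + 5I = [[-1, 13, -16], [0, 0, 0], [0, -7, 7]].
Solving (M + 5I)v = 0 gives the eigenspace spanned by (-12, 4, 4).
With v₂ = 4, v = (-12, 4, 4), so v₁ = -12.

-12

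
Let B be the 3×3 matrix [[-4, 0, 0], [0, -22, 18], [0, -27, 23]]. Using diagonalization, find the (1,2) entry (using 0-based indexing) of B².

Characteristic polynomial: r^3 + 3r^2 - 24r - 80 = (r - 5)(r + 4)^2, so the eigenvalues are -4, -4, 5.
r=-4: eigenvector (1, 0, 0).
r=-4: eigenvector (0, 1, 1).
r=5: eigenvector (0, 2, 3).
P = [[1, 0, 0], [0, 1, 2], [0, 1, 3]], D = diag(-4, -4, 5), P⁻¹ = [[1, 0, 0], [0, 3, -2], [0, -1, 1]].
B² = P·diag(16, 16, 25)·P⁻¹ = [[16, 0, 0], [0, -2, 18], [0, -27, 43]].
The requested entry is 18.

18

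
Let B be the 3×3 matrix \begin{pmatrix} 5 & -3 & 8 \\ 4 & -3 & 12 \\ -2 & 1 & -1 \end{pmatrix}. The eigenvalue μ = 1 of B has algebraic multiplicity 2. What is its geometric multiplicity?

B − 1I = [[4, -3, 8], [4, -4, 12], [-2, 1, -2]].
This matrix has rank 2, so its null space has dimension 3 − 2 = 1.

1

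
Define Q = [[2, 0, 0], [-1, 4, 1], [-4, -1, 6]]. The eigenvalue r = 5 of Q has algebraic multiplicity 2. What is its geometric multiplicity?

1

Q − 5I = [[-3, 0, 0], [-1, -1, 1], [-4, -1, 1]].
This matrix has rank 2, so its null space has dimension 3 − 2 = 1.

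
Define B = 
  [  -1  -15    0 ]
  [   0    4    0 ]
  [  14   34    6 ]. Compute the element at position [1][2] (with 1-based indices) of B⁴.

-765

Characteristic polynomial: r^3 - 9r^2 + 14r + 24 = (r - 6)(r - 4)(r + 1), so the eigenvalues are -1, 4, 6.
r=4: eigenvector (-3, 1, 4).
r=-1: eigenvector (1, 0, -2).
r=6: eigenvector (0, 0, 1).
P = [[-3, 1, 0], [1, 0, 0], [4, -2, 1]], D = diag(4, -1, 6), P⁻¹ = [[0, 1, 0], [1, 3, 0], [2, 2, 1]].
B⁴ = P·diag(256, 1, 1296)·P⁻¹ = [[1, -765, 0], [0, 256, 0], [2590, 3610, 1296]].
The requested entry is -765.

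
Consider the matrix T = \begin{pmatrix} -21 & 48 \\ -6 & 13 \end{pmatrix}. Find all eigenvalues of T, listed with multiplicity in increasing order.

-5, -3

Characteristic polynomial: p(λ) = λ^2 + 8λ + 15 = (λ + 3)(λ + 5).
Roots (with multiplicity): -5, -3.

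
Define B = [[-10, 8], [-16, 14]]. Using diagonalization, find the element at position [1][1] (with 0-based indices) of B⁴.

Characteristic polynomial: r^2 - 4r - 12 = (r - 6)(r + 2), so the eigenvalues are -2, 6.
r=-2: eigenvector (1, 1).
r=6: eigenvector (1, 2).
P = [[1, 1], [1, 2]], D = diag(-2, 6), P⁻¹ = [[2, -1], [-1, 1]].
B⁴ = P·diag(16, 1296)·P⁻¹ = [[-1264, 1280], [-2560, 2576]].
The requested entry is 2576.

2576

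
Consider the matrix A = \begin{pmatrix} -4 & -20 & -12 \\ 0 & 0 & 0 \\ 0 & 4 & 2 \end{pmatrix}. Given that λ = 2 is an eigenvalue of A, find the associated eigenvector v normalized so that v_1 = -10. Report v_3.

A − 2I = [[-6, -20, -12], [0, -2, 0], [0, 4, 0]].
Solving (A − 2I)v = 0 gives the eigenspace spanned by (-10, 0, 5).
With v_1 = -10, v = (-10, 0, 5), so v_3 = 5.

5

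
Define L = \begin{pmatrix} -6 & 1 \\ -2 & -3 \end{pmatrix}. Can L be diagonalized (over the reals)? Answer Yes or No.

Characteristic polynomial: p(μ) = μ^2 + 9μ + 20 = (μ + 4)(μ + 5).
All 2 eigenvalues are distinct, so L is diagonalizable.

Yes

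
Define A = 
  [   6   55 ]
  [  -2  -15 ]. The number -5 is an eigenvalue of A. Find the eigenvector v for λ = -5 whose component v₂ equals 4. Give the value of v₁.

-20

A + 5I = [[11, 55], [-2, -10]].
Solving (A + 5I)v = 0 gives the eigenspace spanned by (-20, 4).
With v₂ = 4, v = (-20, 4), so v₁ = -20.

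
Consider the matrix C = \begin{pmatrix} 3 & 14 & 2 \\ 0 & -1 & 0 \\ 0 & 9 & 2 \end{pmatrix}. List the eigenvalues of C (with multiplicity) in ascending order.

-1, 2, 3

Characteristic polynomial: p(λ) = λ^3 - 4λ^2 + λ + 6 = (λ - 3)(λ - 2)(λ + 1).
Roots (with multiplicity): -1, 2, 3.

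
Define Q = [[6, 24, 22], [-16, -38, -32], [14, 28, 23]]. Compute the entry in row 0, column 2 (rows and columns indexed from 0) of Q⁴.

Characteristic polynomial: μ^3 + 9μ^2 + 8μ - 60 = (μ - 2)(μ + 5)(μ + 6), so the eigenvalues are -6, -5, 2.
μ=2: eigenvector (1, -2, 2).
μ=-6: eigenvector (-2, 1, 0).
μ=-5: eigenvector (-2, 0, 1).
P = [[1, -2, -2], [-2, 1, 0], [2, 0, 1]], D = diag(2, -6, -5), P⁻¹ = [[1, 2, 2], [2, 5, 4], [-2, -4, -3]].
Q⁴ = P·diag(16, 1296, 625)·P⁻¹ = [[-2668, -7928, -6586], [2560, 6416, 5120], [-1218, -2436, -1811]].
The requested entry is -6586.

-6586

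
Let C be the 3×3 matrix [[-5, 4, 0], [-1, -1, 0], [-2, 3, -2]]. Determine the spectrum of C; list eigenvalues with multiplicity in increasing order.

Characteristic polynomial: p(s) = s^3 + 8s^2 + 21s + 18 = (s + 2)(s + 3)^2.
Roots (with multiplicity): -3, -3, -2.

-3, -3, -2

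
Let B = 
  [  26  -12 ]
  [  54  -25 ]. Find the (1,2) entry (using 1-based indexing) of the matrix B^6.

-252

Characteristic polynomial: λ^2 - λ - 2 = (λ - 2)(λ + 1), so the eigenvalues are -1, 2.
λ=2: eigenvector (1, 2).
λ=-1: eigenvector (4, 9).
P = [[1, 4], [2, 9]], D = diag(2, -1), P⁻¹ = [[9, -4], [-2, 1]].
B⁶ = P·diag(64, 1)·P⁻¹ = [[568, -252], [1134, -503]].
The requested entry is -252.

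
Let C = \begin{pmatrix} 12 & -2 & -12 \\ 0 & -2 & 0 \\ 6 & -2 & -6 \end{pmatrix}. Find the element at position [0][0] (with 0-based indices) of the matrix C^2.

Characteristic polynomial: r^3 - 4r^2 - 12r = r(r - 6)(r + 2), so the eigenvalues are -2, 0, 6.
r=0: eigenvector (-1, 0, -1).
r=-2: eigenvector (1, 1, 1).
r=6: eigenvector (2, 0, 1).
P = [[-1, 1, 2], [0, 1, 0], [-1, 1, 1]], D = diag(0, -2, 6), P⁻¹ = [[1, 1, -2], [0, 1, 0], [1, 0, -1]].
C² = P·diag(0, 4, 36)·P⁻¹ = [[72, 4, -72], [0, 4, 0], [36, 4, -36]].
The requested entry is 72.

72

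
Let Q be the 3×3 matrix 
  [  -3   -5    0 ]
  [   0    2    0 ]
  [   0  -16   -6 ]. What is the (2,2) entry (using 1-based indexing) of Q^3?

Characteristic polynomial: t^3 + 7t^2 - 36 = (t - 2)(t + 3)(t + 6), so the eigenvalues are -6, -3, 2.
t=-6: eigenvector (0, 0, 1).
t=2: eigenvector (-1, 1, -2).
t=-3: eigenvector (1, 0, 0).
P = [[0, -1, 1], [0, 1, 0], [1, -2, 0]], D = diag(-6, 2, -3), P⁻¹ = [[0, 2, 1], [0, 1, 0], [1, 1, 0]].
Q³ = P·diag(-216, 8, -27)·P⁻¹ = [[-27, -35, 0], [0, 8, 0], [0, -448, -216]].
The requested entry is 8.

8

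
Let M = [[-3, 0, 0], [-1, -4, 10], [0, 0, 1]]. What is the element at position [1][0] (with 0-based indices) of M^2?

7

Characteristic polynomial: t^3 + 6t^2 + 5t - 12 = (t - 1)(t + 3)(t + 4), so the eigenvalues are -4, -3, 1.
t=-3: eigenvector (1, -1, 0).
t=-4: eigenvector (0, 1, 0).
t=1: eigenvector (0, 2, 1).
P = [[1, 0, 0], [-1, 1, 2], [0, 0, 1]], D = diag(-3, -4, 1), P⁻¹ = [[1, 0, 0], [1, 1, -2], [0, 0, 1]].
M² = P·diag(9, 16, 1)·P⁻¹ = [[9, 0, 0], [7, 16, -30], [0, 0, 1]].
The requested entry is 7.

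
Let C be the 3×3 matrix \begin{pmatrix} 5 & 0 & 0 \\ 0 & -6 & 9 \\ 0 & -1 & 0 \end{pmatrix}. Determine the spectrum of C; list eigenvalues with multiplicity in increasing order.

Characteristic polynomial: p(s) = s^3 + s^2 - 21s - 45 = (s - 5)(s + 3)^2.
Roots (with multiplicity): -3, -3, 5.

-3, -3, 5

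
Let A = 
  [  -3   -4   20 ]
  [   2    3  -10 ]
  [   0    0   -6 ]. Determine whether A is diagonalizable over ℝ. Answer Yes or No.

Yes

Characteristic polynomial: p(t) = t^3 + 6t^2 - t - 6 = (t - 1)(t + 1)(t + 6).
All 3 eigenvalues are distinct, so A is diagonalizable.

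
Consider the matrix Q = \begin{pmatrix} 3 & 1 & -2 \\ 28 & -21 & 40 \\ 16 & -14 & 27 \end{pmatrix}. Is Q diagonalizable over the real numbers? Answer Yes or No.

Characteristic polynomial: p(r) = r^3 - 9r^2 + 15r + 25 = (r - 5)^2(r + 1).
r = 5 has algebraic multiplicity 2; rank(Q − 5I) = 2, so geometric multiplicity = 1.
Geometric multiplicity < algebraic multiplicity, so Q is not diagonalizable.

No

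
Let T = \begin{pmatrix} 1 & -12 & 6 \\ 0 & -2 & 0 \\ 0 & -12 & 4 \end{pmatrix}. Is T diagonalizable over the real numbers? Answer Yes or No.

Characteristic polynomial: p(μ) = μ^3 - 3μ^2 - 6μ + 8 = (μ - 4)(μ - 1)(μ + 2).
All 3 eigenvalues are distinct, so T is diagonalizable.

Yes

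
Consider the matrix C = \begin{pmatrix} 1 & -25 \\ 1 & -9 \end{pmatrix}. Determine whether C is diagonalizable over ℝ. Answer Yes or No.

No

Characteristic polynomial: p(λ) = λ^2 + 8λ + 16 = (λ + 4)^2.
λ = -4 has algebraic multiplicity 2; rank(C + 4I) = 1, so geometric multiplicity = 1.
Geometric multiplicity < algebraic multiplicity, so C is not diagonalizable.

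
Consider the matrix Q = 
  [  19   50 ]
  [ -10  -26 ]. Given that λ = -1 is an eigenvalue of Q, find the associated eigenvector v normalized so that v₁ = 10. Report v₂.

Q + 1I = [[20, 50], [-10, -25]].
Solving (Q + 1I)v = 0 gives the eigenspace spanned by (10, -4).
With v₁ = 10, v = (10, -4), so v₂ = -4.

-4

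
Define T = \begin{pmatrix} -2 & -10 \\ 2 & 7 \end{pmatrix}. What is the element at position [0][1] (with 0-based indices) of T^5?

-2110

Characteristic polynomial: s^2 - 5s + 6 = (s - 3)(s - 2), so the eigenvalues are 2, 3.
s=3: eigenvector (-2, 1).
s=2: eigenvector (5, -2).
P = [[-2, 5], [1, -2]], D = diag(3, 2), P⁻¹ = [[2, 5], [1, 2]].
T⁵ = P·diag(243, 32)·P⁻¹ = [[-812, -2110], [422, 1087]].
The requested entry is -2110.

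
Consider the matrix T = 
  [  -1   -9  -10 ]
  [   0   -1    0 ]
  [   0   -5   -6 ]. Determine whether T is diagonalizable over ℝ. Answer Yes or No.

Characteristic polynomial: p(r) = r^3 + 8r^2 + 13r + 6 = (r + 1)^2(r + 6).
r = -1 has algebraic multiplicity 2; rank(T + 1I) = 2, so geometric multiplicity = 1.
Geometric multiplicity < algebraic multiplicity, so T is not diagonalizable.

No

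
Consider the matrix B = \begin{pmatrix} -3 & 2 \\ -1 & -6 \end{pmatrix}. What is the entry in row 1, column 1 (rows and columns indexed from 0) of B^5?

Characteristic polynomial: λ^2 + 9λ + 20 = (λ + 4)(λ + 5), so the eigenvalues are -5, -4.
λ=-4: eigenvector (2, -1).
λ=-5: eigenvector (1, -1).
P = [[2, 1], [-1, -1]], D = diag(-4, -5), P⁻¹ = [[1, 1], [-1, -2]].
B⁵ = P·diag(-1024, -3125)·P⁻¹ = [[1077, 4202], [-2101, -5226]].
The requested entry is -5226.

-5226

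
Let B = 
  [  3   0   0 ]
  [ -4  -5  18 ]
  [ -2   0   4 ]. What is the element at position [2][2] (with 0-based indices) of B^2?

Characteristic polynomial: μ^3 - 2μ^2 - 23μ + 60 = (μ - 4)(μ - 3)(μ + 5), so the eigenvalues are -5, 3, 4.
μ=3: eigenvector (1, 4, 2).
μ=-5: eigenvector (0, 1, 0).
μ=4: eigenvector (0, 2, 1).
P = [[1, 0, 0], [4, 1, 2], [2, 0, 1]], D = diag(3, -5, 4), P⁻¹ = [[1, 0, 0], [0, 1, -2], [-2, 0, 1]].
B² = P·diag(9, 25, 16)·P⁻¹ = [[9, 0, 0], [-28, 25, -18], [-14, 0, 16]].
The requested entry is 16.

16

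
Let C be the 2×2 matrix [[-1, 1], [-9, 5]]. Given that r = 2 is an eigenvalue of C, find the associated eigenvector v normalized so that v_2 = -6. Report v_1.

C − 2I = [[-3, 1], [-9, 3]].
Solving (C − 2I)v = 0 gives the eigenspace spanned by (-2, -6).
With v_2 = -6, v = (-2, -6), so v_1 = -2.

-2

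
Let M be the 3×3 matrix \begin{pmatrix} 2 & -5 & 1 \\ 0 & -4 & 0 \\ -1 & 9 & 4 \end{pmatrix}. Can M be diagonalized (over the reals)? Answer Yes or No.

No

Characteristic polynomial: p(μ) = μ^3 - 2μ^2 - 15μ + 36 = (μ - 3)^2(μ + 4).
μ = 3 has algebraic multiplicity 2; rank(M − 3I) = 2, so geometric multiplicity = 1.
Geometric multiplicity < algebraic multiplicity, so M is not diagonalizable.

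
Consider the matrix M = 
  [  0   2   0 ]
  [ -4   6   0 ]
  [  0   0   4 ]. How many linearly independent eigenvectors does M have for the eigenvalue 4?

2

M − 4I = [[-4, 2, 0], [-4, 2, 0], [0, 0, 0]].
This matrix has rank 1, so its null space has dimension 3 − 1 = 2.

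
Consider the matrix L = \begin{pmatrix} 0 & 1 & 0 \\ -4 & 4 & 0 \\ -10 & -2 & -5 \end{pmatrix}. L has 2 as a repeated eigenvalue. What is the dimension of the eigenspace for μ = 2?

1

L − 2I = [[-2, 1, 0], [-4, 2, 0], [-10, -2, -7]].
This matrix has rank 2, so its null space has dimension 3 − 2 = 1.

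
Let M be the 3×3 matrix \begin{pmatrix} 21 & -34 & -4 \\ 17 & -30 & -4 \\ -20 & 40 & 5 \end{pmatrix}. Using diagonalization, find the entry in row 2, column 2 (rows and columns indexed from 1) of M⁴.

Characteristic polynomial: t^3 + 4t^2 - 17t - 60 = (t - 4)(t + 3)(t + 5), so the eigenvalues are -5, -3, 4.
t=-5: eigenvector (-1, -1, 2).
t=4: eigenvector (2, 1, 0).
t=-3: eigenvector (-2, -2, 5).
P = [[-1, 2, -2], [-1, 1, -2], [2, 0, 5]], D = diag(-5, 4, -3), P⁻¹ = [[5, -10, -2], [1, -1, 0], [-2, 4, 1]].
M⁴ = P·diag(625, 256, 81)·P⁻¹ = [[-2289, 5090, 1088], [-2545, 5346, 1088], [5440, -10880, -2095]].
The requested entry is 5346.

5346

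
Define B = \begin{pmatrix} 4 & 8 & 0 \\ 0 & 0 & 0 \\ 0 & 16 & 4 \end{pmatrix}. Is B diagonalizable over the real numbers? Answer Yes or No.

Yes

Characteristic polynomial: p(t) = t^3 - 8t^2 + 16t = t(t - 4)^2.
t = 4 has algebraic multiplicity 2; rank(B − 4I) = 1, so geometric multiplicity = 2.
Every eigenvalue has geometric = algebraic multiplicity, so B is diagonalizable.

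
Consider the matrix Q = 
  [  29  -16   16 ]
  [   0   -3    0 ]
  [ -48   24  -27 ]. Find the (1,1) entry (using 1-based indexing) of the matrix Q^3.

Characteristic polynomial: s^3 + s^2 - 21s - 45 = (s - 5)(s + 3)^2, so the eigenvalues are -3, -3, 5.
s=-3: eigenvector (1, 0, -2).
s=-3: eigenvector (-1, 1, 3).
s=5: eigenvector (2, 0, -3).
P = [[1, -1, 2], [0, 1, 0], [-2, 3, -3]], D = diag(-3, -3, 5), P⁻¹ = [[-3, 3, -2], [0, 1, 0], [2, -1, 1]].
Q³ = P·diag(-27, -27, 125)·P⁻¹ = [[581, -304, 304], [0, -27, 0], [-912, 456, -483]].
The requested entry is 581.

581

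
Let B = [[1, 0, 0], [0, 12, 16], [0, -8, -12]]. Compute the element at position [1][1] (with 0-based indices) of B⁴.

Characteristic polynomial: r^3 - r^2 - 16r + 16 = (r - 4)(r - 1)(r + 4), so the eigenvalues are -4, 1, 4.
r=1: eigenvector (1, 0, 0).
r=-4: eigenvector (0, -1, 1).
r=4: eigenvector (0, -2, 1).
P = [[1, 0, 0], [0, -1, -2], [0, 1, 1]], D = diag(1, -4, 4), P⁻¹ = [[1, 0, 0], [0, 1, 2], [0, -1, -1]].
B⁴ = P·diag(1, 256, 256)·P⁻¹ = [[1, 0, 0], [0, 256, 0], [0, 0, 256]].
The requested entry is 256.

256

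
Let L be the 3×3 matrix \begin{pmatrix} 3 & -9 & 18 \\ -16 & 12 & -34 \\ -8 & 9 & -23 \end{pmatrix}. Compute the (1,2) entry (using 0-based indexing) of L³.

-790

Characteristic polynomial: r^3 + 8r^2 - 3r - 90 = (r - 3)(r + 5)(r + 6), so the eigenvalues are -6, -5, 3.
r=-6: eigenvector (1, -1, -1).
r=-5: eigenvector (0, 2, 1).
r=3: eigenvector (-1, 2, 1).
P = [[1, 0, -1], [-1, 2, 2], [-1, 1, 1]], D = diag(-6, -5, 3), P⁻¹ = [[0, 1, -2], [1, 0, 1], [-1, 1, -2]].
L³ = P·diag(-216, -125, 27)·P⁻¹ = [[27, -243, 486], [-304, 270, -790], [-152, 243, -611]].
The requested entry is -790.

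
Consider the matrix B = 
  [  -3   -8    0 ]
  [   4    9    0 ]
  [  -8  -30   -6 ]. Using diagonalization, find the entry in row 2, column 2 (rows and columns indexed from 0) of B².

36

Characteristic polynomial: s^3 - 31s + 30 = (s - 5)(s - 1)(s + 6), so the eigenvalues are -6, 1, 5.
s=1: eigenvector (2, -1, 2).
s=5: eigenvector (-1, 1, -2).
s=-6: eigenvector (0, 0, 1).
P = [[2, -1, 0], [-1, 1, 0], [2, -2, 1]], D = diag(1, 5, -6), P⁻¹ = [[1, 1, 0], [1, 2, 0], [0, 2, 1]].
B² = P·diag(1, 25, 36)·P⁻¹ = [[-23, -48, 0], [24, 49, 0], [-48, -26, 36]].
The requested entry is 36.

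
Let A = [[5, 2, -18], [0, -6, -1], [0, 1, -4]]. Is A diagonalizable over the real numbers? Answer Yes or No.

Characteristic polynomial: p(μ) = μ^3 + 5μ^2 - 25μ - 125 = (μ - 5)(μ + 5)^2.
μ = -5 has algebraic multiplicity 2; rank(A + 5I) = 2, so geometric multiplicity = 1.
Geometric multiplicity < algebraic multiplicity, so A is not diagonalizable.

No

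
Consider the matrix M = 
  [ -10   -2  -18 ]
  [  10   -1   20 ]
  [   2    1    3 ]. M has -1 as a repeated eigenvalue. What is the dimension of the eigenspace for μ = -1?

1

M + 1I = [[-9, -2, -18], [10, 0, 20], [2, 1, 4]].
This matrix has rank 2, so its null space has dimension 3 − 2 = 1.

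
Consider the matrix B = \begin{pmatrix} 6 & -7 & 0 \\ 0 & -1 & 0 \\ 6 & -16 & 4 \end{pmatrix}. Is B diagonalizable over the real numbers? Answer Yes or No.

Yes

Characteristic polynomial: p(t) = t^3 - 9t^2 + 14t + 24 = (t - 6)(t - 4)(t + 1).
All 3 eigenvalues are distinct, so B is diagonalizable.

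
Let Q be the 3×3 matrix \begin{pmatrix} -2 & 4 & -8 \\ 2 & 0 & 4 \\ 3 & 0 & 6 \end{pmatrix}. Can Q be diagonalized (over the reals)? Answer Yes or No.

Characteristic polynomial: p(t) = t^3 - 4t^2 + 4t = t(t - 2)^2.
t = 2 has algebraic multiplicity 2; rank(Q − 2I) = 2, so geometric multiplicity = 1.
Geometric multiplicity < algebraic multiplicity, so Q is not diagonalizable.

No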